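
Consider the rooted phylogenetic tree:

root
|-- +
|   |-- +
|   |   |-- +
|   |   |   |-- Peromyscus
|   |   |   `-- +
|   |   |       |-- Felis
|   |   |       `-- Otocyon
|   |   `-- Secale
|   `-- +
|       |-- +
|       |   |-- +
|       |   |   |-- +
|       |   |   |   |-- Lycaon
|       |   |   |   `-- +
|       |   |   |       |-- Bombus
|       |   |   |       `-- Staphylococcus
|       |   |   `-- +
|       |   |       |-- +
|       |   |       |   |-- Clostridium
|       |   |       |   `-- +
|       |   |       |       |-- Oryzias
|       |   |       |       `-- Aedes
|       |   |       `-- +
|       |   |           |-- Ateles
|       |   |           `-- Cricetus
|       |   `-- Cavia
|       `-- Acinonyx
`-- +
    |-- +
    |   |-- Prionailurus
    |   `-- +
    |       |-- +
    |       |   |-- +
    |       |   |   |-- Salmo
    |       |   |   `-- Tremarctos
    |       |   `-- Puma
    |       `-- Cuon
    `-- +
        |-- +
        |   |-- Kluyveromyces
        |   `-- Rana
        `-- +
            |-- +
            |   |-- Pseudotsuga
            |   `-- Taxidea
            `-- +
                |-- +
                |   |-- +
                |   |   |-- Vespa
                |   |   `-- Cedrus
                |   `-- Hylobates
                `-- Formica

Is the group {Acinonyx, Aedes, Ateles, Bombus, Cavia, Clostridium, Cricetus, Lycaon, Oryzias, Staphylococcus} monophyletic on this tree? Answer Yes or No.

The most recent common ancestor of these taxa subtends ((((Lycaon,(Bombus,Staphylococcus)),((Clostridium,(Oryzias,Aedes)),(Ateles,Cricetus))),Cavia),Acinonyx).
That clade has exactly 10 tips — every listed taxon and nothing else — so the group is monophyletic.

Yes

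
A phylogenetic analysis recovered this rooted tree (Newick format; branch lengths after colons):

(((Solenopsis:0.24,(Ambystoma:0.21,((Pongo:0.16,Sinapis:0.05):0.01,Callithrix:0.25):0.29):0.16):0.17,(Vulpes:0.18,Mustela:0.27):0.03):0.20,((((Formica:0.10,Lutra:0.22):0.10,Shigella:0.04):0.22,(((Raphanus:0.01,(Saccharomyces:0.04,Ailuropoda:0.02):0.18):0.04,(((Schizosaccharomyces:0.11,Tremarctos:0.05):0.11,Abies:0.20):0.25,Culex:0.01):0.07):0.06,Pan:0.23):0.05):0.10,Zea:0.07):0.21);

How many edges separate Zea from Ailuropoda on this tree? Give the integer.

7

The MRCA of Zea and Ailuropoda is the node subtending ((((Formica,Lutra),Shigella),(((Raphanus,(Saccharomyces,Ailuropoda)),(((Schizosaccharomyces,Tremarctos),Abies),Culex)),Pan)),Zea).
From Zea up to that node: 1 branch. From Ailuropoda up to the same node: 6 branches. Total: 1 + 6 = 7.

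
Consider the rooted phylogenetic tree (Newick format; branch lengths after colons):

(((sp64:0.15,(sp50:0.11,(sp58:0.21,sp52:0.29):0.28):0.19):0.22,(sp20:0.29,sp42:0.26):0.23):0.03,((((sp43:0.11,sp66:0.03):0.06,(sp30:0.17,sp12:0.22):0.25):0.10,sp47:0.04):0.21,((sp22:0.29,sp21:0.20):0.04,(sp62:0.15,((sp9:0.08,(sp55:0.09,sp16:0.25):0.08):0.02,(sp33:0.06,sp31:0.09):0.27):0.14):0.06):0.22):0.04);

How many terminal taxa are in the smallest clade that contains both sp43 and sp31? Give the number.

13

The MRCA of sp43 and sp31 is the node subtending ((((sp43,sp66),(sp30,sp12)),sp47),((sp22,sp21),(sp62,((sp9,(sp55,sp16)),(sp33,sp31))))).
That clade contains 13 terminal taxa: sp12, sp16, sp21, sp22, sp30, sp31, sp33, sp43, sp47, sp55, sp62, sp66, sp9.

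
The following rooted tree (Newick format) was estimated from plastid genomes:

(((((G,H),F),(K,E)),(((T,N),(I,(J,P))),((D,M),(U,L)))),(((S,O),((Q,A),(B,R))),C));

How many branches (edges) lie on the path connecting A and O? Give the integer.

5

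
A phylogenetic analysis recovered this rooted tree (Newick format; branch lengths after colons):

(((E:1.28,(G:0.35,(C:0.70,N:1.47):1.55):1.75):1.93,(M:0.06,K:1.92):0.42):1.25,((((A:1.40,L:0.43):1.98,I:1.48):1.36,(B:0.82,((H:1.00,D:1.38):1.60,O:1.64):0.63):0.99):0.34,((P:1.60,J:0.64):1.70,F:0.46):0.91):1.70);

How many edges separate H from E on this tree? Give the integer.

9

The MRCA of H and E is the root of the tree.
From H up to that node: 6 branches. From E up to the same node: 3 branches. Total: 6 + 3 = 9.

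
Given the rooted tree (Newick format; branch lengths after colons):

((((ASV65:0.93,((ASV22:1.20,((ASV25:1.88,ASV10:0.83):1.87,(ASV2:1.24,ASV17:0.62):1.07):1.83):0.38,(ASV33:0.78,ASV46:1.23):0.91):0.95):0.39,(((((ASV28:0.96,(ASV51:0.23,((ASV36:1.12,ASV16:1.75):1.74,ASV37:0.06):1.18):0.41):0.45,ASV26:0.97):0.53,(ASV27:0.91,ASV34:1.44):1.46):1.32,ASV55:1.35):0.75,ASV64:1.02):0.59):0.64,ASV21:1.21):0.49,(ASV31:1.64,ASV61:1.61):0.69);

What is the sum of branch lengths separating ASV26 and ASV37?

The path runs ASV26 → … → MRCA → … → ASV37; the MRCA is the node subtending ((ASV28,(ASV51,((ASV36,ASV16),ASV37))),ASV26).
Branch lengths along that path: 0.97 + 0.45 + 0.41 + 1.18 + 0.06 = 3.07.

3.07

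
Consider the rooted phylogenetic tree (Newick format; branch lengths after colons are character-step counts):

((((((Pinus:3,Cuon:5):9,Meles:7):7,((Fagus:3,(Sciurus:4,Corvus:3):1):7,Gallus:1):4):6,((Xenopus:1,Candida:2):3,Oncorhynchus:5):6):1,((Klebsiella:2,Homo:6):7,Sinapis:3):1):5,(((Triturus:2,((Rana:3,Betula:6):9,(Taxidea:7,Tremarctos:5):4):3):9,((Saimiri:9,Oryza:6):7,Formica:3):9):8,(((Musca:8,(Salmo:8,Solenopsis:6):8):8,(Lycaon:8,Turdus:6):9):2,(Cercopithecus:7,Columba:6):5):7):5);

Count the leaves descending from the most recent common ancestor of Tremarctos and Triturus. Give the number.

5

The MRCA of Tremarctos and Triturus is the node subtending (Triturus,((Rana,Betula),(Taxidea,Tremarctos))).
That clade contains 5 terminal taxa: Betula, Rana, Taxidea, Tremarctos, Triturus.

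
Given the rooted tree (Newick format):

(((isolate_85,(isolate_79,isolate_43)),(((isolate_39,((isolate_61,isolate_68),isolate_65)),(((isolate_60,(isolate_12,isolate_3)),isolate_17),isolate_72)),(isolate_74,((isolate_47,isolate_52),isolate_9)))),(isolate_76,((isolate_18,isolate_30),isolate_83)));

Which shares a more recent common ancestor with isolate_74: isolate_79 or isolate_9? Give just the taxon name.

The MRCA of isolate_74 and isolate_9 subtends (isolate_74,((isolate_47,isolate_52),isolate_9)) (4 taxa).
The MRCA of isolate_74 and isolate_79 subtends ((isolate_85,(isolate_79,isolate_43)),(((isolate_39,((isolate_61,isolate_68),isolate_65)),(((isolate_60,(isolate_12,isolate_3)),isolate_17),isolate_72)),(isolate_74,((isolate_47,isolate_52),isolate_9)))) (16 taxa).
The first is nested inside the second, so isolate_74 shares a more recent common ancestor with isolate_9.

isolate_9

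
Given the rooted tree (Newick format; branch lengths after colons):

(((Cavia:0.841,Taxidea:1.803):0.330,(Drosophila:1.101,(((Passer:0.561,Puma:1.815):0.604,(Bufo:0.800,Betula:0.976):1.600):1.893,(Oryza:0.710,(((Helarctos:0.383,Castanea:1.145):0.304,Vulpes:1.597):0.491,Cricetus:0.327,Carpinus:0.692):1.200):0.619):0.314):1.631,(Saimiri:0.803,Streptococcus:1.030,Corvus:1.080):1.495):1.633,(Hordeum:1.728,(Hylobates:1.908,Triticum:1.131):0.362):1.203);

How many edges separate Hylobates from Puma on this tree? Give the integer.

9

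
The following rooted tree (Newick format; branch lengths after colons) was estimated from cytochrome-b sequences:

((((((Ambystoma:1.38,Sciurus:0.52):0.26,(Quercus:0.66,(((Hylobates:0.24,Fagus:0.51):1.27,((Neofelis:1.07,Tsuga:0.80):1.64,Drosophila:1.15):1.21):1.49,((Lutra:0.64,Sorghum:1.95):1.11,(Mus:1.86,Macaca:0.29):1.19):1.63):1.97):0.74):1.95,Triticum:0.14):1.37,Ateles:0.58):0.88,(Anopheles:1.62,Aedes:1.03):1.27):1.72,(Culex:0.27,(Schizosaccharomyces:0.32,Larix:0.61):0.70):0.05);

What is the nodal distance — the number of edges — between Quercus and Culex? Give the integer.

The MRCA of Quercus and Culex is the root of the tree.
From Quercus up to that node: 6 branches. From Culex up to the same node: 2 branches. Total: 6 + 2 = 8.

8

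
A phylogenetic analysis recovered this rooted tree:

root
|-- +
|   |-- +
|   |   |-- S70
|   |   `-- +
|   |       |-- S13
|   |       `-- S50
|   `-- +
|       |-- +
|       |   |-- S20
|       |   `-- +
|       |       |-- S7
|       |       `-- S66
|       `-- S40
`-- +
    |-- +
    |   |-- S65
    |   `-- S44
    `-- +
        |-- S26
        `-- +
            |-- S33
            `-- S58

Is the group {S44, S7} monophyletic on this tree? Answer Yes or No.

The MRCA of the listed taxa is the root, so the smallest clade containing them is the whole tree.
That clade also contains S13, S20, S26, S33, S40, S50, S58, S65, S66, S70, which are not in the proposed group, so the group is not monophyletic.

No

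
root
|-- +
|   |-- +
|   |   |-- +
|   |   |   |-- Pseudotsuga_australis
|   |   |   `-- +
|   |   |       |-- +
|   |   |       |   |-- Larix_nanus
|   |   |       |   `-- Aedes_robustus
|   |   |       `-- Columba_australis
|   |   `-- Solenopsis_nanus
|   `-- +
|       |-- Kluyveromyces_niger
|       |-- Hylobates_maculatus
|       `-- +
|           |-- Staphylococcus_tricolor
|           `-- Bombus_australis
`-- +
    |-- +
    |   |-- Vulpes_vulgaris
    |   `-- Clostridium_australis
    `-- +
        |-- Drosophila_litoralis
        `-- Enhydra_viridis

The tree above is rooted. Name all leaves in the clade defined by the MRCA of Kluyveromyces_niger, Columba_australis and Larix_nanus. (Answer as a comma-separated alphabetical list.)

Aedes_robustus, Bombus_australis, Columba_australis, Hylobates_maculatus, Kluyveromyces_niger, Larix_nanus, Pseudotsuga_australis, Solenopsis_nanus, Staphylococcus_tricolor

Tracing Kluyveromyces_niger: it sits inside (Kluyveromyces_niger,Hylobates_maculatus,(Staphylococcus_tricolor,Bombus_australis)).
Tracing Columba_australis: it sits inside ((Larix_nanus,Aedes_robustus),Columba_australis).
Tracing Larix_nanus: it sits inside (Larix_nanus,Aedes_robustus).
The smallest clade enclosing all 3 is (((Pseudotsuga_australis,((Larix_nanus,Aedes_robustus),Columba_australis)),Solenopsis_nanus),(Kluyveromyces_niger,Hylobates_maculatus,(Staphylococcus_tricolor,Bombus_australis))); the answer is its 9 terminal taxa in alphabetical order.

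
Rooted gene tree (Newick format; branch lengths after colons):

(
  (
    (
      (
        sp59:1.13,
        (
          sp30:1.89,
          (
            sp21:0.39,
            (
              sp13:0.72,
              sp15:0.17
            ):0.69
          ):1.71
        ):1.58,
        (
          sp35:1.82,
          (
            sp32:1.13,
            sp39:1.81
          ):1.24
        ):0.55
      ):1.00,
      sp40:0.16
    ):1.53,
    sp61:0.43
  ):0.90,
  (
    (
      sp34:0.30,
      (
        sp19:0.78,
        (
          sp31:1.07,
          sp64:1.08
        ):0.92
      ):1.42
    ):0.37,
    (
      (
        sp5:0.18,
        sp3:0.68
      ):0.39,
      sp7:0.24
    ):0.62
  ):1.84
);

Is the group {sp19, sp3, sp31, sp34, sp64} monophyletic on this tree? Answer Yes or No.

No

The MRCA of the listed taxa subtends ((sp34,(sp19,(sp31,sp64))),((sp5,sp3),sp7)).
That clade also contains sp5, sp7, which are not in the proposed group, so the group is not monophyletic.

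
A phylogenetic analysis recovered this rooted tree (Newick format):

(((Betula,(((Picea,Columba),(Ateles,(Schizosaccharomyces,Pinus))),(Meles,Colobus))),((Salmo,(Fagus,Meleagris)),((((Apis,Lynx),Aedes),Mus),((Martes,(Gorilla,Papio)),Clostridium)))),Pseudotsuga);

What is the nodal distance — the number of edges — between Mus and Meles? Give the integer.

The MRCA of Mus and Meles is the node subtending ((Betula,(((Picea,Columba),(Ateles,(Schizosaccharomyces,Pinus))),(Meles,Colobus))),((Salmo,(Fagus,Meleagris)),((((Apis,Lynx),Aedes),Mus),((Martes,(Gorilla,Papio)),Clostridium)))).
From Mus up to that node: 4 branches. From Meles up to the same node: 4 branches. Total: 4 + 4 = 8.

8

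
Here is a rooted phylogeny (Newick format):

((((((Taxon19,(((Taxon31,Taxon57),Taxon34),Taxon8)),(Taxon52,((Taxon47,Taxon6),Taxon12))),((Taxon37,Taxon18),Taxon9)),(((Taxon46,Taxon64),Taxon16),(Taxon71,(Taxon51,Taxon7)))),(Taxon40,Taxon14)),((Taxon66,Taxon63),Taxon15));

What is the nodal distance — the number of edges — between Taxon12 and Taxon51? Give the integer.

The MRCA of Taxon12 and Taxon51 is the node subtending ((((Taxon19,(((Taxon31,Taxon57),Taxon34),Taxon8)),(Taxon52,((Taxon47,Taxon6),Taxon12))),((Taxon37,Taxon18),Taxon9)),(((Taxon46,Taxon64),Taxon16),(Taxon71,(Taxon51,Taxon7)))).
From Taxon12 up to that node: 5 branches. From Taxon51 up to the same node: 4 branches. Total: 5 + 4 = 9.

9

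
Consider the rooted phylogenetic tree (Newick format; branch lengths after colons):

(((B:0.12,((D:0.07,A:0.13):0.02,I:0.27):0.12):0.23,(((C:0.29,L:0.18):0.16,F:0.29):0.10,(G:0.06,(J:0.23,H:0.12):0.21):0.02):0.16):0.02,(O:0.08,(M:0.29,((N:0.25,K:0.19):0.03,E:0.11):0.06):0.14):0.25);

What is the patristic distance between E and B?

0.93

The path runs E → … → MRCA → … → B; the MRCA is the root of the tree.
Branch lengths along that path: 0.11 + 0.06 + 0.14 + 0.25 + 0.02 + 0.23 + 0.12 = 0.93.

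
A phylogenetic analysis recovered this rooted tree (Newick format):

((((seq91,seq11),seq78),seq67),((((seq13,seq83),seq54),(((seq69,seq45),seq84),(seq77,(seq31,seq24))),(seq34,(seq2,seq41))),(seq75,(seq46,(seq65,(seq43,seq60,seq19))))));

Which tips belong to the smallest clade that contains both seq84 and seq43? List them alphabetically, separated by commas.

Tracing seq84: it sits inside ((seq69,seq45),seq84).
Tracing seq43: it sits inside (seq43,seq60,seq19).
The smallest clade enclosing both is ((((seq13,seq83),seq54),(((seq69,seq45),seq84),(seq77,(seq31,seq24))),(seq34,(seq2,seq41))),(seq75,(seq46,(seq65,(seq43,seq60,seq19))))); the answer is its 18 terminal taxa in alphabetical order.

seq13, seq19, seq2, seq24, seq31, seq34, seq41, seq43, seq45, seq46, seq54, seq60, seq65, seq69, seq75, seq77, seq83, seq84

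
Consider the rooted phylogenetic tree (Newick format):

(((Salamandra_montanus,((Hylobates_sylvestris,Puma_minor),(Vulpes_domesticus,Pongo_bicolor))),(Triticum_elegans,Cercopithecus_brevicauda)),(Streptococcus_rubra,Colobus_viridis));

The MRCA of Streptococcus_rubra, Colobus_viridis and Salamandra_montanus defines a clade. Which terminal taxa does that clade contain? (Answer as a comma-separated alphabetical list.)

Tracing Streptococcus_rubra: it sits inside (Streptococcus_rubra,Colobus_viridis).
Tracing Colobus_viridis: it sits inside (Streptococcus_rubra,Colobus_viridis).
Tracing Salamandra_montanus: it sits inside (Salamandra_montanus,((Hylobates_sylvestris,Puma_minor),(Vulpes_domesticus,Pongo_bicolor))).
The smallest clade enclosing all 3 is the whole tree (their MRCA is the root), so the answer is all 9 tips in alphabetical order.

Cercopithecus_brevicauda, Colobus_viridis, Hylobates_sylvestris, Pongo_bicolor, Puma_minor, Salamandra_montanus, Streptococcus_rubra, Triticum_elegans, Vulpes_domesticus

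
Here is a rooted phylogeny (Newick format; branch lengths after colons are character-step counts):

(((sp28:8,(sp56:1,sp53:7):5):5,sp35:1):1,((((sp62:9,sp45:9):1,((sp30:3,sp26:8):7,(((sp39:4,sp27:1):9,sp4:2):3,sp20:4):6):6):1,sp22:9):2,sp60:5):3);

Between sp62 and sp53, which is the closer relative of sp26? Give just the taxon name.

sp62

The MRCA of sp26 and sp62 subtends ((sp62,sp45),((sp30,sp26),(((sp39,sp27),sp4),sp20))) (8 taxa).
The MRCA of sp26 and sp53 is the root, subtending the entire tree (14 taxa).
The first is nested inside the second, so sp26 shares a more recent common ancestor with sp62.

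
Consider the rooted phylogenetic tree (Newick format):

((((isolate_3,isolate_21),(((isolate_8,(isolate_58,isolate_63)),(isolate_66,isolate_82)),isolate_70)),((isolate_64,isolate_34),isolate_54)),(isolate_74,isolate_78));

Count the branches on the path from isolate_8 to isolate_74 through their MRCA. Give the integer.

8

The MRCA of isolate_8 and isolate_74 is the root of the tree.
From isolate_8 up to that node: 6 branches. From isolate_74 up to the same node: 2 branches. Total: 6 + 2 = 8.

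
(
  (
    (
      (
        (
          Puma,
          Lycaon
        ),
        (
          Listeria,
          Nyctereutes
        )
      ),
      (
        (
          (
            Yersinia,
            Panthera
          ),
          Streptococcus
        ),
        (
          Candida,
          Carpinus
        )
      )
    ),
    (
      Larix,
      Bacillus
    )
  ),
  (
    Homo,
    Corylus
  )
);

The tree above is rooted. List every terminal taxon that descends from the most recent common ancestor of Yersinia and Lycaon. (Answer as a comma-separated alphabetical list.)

Candida, Carpinus, Listeria, Lycaon, Nyctereutes, Panthera, Puma, Streptococcus, Yersinia

Tracing Yersinia: it sits inside (Yersinia,Panthera).
Tracing Lycaon: it sits inside (Puma,Lycaon).
The smallest clade enclosing both is (((Puma,Lycaon),(Listeria,Nyctereutes)),(((Yersinia,Panthera),Streptococcus),(Candida,Carpinus))); the answer is its 9 terminal taxa in alphabetical order.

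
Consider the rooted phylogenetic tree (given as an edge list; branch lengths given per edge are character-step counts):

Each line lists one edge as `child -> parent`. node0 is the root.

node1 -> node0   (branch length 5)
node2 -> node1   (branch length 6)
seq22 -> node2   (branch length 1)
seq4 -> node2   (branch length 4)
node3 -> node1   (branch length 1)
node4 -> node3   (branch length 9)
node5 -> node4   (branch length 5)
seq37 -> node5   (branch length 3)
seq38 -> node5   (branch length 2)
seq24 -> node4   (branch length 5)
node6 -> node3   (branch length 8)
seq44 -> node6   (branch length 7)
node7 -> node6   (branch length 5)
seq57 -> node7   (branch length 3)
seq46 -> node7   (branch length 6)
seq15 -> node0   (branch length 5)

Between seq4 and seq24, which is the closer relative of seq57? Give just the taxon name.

The MRCA of seq57 and seq24 subtends (((seq37,seq38),seq24),(seq44,(seq57,seq46))) (6 taxa).
The MRCA of seq57 and seq4 subtends ((seq22,seq4),(((seq37,seq38),seq24),(seq44,(seq57,seq46)))) (8 taxa).
The first is nested inside the second, so seq57 shares a more recent common ancestor with seq24.

seq24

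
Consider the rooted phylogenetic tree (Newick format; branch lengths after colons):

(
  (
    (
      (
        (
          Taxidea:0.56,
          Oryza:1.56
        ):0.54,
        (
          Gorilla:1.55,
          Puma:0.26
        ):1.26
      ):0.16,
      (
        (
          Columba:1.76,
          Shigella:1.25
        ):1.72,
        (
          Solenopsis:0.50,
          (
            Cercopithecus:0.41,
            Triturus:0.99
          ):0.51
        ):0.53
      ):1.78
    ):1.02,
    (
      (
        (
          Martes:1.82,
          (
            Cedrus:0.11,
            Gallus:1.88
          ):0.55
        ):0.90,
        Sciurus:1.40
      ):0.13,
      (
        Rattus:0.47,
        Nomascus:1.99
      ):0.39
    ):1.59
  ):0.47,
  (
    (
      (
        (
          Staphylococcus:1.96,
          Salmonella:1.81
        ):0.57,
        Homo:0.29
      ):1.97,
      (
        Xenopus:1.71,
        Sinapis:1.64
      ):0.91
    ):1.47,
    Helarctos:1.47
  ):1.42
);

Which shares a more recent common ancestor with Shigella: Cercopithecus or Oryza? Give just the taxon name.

The MRCA of Shigella and Cercopithecus subtends ((Columba,Shigella),(Solenopsis,(Cercopithecus,Triturus))) (5 taxa).
The MRCA of Shigella and Oryza subtends (((Taxidea,Oryza),(Gorilla,Puma)),((Columba,Shigella),(Solenopsis,(Cercopithecus,Triturus)))) (9 taxa).
The first is nested inside the second, so Shigella shares a more recent common ancestor with Cercopithecus.

Cercopithecus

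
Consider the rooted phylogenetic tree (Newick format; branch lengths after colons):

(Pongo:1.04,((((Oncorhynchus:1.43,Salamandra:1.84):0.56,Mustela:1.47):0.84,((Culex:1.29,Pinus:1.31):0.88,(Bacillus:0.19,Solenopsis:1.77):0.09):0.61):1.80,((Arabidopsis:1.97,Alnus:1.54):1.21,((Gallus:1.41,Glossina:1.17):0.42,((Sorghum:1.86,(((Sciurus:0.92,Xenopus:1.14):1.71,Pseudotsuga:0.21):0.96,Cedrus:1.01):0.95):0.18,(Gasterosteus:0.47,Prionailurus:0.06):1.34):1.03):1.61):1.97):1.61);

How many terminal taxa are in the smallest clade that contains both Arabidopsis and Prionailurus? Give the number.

11

The MRCA of Arabidopsis and Prionailurus is the node subtending ((Arabidopsis,Alnus),((Gallus,Glossina),((Sorghum,(((Sciurus,Xenopus),Pseudotsuga),Cedrus)),(Gasterosteus,Prionailurus)))).
That clade contains 11 terminal taxa: Alnus, Arabidopsis, Cedrus, Gallus, Gasterosteus, Glossina, Prionailurus, Pseudotsuga, Sciurus, Sorghum, Xenopus.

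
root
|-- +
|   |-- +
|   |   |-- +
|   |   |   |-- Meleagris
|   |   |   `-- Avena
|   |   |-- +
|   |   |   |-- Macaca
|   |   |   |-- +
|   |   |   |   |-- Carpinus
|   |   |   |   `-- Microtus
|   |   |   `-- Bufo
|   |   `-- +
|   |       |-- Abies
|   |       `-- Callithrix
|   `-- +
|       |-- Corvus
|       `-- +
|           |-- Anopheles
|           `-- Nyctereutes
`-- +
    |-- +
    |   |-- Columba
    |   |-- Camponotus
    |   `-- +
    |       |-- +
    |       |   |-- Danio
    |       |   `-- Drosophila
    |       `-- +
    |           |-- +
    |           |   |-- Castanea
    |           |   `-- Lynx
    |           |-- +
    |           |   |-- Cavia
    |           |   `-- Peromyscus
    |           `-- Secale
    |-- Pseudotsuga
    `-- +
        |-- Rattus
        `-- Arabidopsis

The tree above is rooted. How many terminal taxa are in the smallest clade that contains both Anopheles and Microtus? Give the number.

11

The MRCA of Anopheles and Microtus is the node subtending (((Meleagris,Avena),(Macaca,(Carpinus,Microtus),Bufo),(Abies,Callithrix)),(Corvus,(Anopheles,Nyctereutes))).
That clade contains 11 terminal taxa: Abies, Anopheles, Avena, Bufo, Callithrix, Carpinus, Corvus, Macaca, Meleagris, Microtus, Nyctereutes.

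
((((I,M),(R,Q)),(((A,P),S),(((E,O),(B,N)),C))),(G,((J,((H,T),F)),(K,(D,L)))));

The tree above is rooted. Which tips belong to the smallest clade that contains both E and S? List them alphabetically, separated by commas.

Tracing E: it sits inside (E,O).
Tracing S: it sits inside ((A,P),S).
The smallest clade enclosing both is (((A,P),S),(((E,O),(B,N)),C)); the answer is its 8 terminal taxa in alphabetical order.

A, B, C, E, N, O, P, S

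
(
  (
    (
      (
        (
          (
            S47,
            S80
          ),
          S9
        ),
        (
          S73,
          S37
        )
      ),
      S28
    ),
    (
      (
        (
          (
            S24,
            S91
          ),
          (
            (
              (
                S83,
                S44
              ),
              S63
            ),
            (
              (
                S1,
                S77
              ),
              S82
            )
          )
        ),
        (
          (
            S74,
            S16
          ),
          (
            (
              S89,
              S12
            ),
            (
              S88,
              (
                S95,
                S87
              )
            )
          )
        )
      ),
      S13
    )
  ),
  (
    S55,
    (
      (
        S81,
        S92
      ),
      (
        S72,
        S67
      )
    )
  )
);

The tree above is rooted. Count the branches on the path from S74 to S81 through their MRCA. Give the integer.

10

The MRCA of S74 and S81 is the root of the tree.
From S74 up to that node: 6 branches. From S81 up to the same node: 4 branches. Total: 6 + 4 = 10.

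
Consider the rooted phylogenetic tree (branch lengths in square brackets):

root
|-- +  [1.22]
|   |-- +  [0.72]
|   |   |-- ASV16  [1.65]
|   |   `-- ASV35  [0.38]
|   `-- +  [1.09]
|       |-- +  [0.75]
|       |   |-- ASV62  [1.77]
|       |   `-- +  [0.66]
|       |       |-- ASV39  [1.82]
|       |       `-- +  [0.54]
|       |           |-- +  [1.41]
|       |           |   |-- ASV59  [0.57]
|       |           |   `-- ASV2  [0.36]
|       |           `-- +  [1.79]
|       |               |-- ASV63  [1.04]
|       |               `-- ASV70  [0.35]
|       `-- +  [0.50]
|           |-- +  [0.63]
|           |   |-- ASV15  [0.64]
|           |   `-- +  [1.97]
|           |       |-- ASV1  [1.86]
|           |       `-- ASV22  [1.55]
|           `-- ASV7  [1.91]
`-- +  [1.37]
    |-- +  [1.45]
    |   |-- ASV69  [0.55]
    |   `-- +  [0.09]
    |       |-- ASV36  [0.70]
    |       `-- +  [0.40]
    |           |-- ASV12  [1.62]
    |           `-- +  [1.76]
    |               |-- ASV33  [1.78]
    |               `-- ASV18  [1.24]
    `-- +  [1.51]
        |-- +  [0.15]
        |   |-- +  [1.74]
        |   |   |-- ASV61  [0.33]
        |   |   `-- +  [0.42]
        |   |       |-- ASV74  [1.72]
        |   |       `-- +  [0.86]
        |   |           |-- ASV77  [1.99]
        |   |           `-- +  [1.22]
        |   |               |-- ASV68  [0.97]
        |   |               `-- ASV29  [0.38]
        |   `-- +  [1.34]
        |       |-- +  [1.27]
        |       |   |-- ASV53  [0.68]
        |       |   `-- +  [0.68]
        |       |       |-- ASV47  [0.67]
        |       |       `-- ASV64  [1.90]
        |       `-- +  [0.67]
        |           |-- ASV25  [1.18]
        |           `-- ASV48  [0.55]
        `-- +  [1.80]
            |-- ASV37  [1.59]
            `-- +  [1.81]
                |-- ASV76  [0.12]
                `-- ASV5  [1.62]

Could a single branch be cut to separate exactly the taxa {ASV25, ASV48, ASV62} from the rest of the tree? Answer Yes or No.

No

The MRCA of the listed taxa is the root, so the smallest clade containing them is the whole tree.
That clade also contains ASV1, ASV12, ASV15, ASV16, ASV18, ASV2, ASV22, ASV29, ASV33, ASV35, ASV36, ASV37, ASV39, ASV47, ASV5, ASV53, ASV59, ASV61, ASV63, ASV64, ASV68, ASV69, ASV7, ASV70, ASV74, ASV76, ASV77, which are not in the proposed group, so the group is not monophyletic.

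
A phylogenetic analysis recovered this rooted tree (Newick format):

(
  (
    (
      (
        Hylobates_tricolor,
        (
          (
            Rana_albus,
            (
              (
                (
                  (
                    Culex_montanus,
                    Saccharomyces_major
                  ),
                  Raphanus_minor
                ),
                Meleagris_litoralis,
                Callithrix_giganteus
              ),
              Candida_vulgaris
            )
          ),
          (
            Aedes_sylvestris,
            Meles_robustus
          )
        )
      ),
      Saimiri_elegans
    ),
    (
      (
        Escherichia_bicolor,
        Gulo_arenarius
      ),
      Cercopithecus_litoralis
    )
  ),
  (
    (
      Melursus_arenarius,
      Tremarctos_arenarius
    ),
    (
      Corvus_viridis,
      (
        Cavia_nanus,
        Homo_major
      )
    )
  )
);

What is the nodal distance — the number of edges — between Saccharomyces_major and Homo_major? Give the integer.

14

The MRCA of Saccharomyces_major and Homo_major is the root of the tree.
From Saccharomyces_major up to that node: 10 branches. From Homo_major up to the same node: 4 branches. Total: 10 + 4 = 14.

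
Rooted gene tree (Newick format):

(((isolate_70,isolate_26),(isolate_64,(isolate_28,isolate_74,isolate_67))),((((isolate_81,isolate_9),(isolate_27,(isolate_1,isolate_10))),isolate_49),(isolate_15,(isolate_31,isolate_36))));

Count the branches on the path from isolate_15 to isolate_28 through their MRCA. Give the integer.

7

The MRCA of isolate_15 and isolate_28 is the root of the tree.
From isolate_15 up to that node: 3 branches. From isolate_28 up to the same node: 4 branches. Total: 3 + 4 = 7.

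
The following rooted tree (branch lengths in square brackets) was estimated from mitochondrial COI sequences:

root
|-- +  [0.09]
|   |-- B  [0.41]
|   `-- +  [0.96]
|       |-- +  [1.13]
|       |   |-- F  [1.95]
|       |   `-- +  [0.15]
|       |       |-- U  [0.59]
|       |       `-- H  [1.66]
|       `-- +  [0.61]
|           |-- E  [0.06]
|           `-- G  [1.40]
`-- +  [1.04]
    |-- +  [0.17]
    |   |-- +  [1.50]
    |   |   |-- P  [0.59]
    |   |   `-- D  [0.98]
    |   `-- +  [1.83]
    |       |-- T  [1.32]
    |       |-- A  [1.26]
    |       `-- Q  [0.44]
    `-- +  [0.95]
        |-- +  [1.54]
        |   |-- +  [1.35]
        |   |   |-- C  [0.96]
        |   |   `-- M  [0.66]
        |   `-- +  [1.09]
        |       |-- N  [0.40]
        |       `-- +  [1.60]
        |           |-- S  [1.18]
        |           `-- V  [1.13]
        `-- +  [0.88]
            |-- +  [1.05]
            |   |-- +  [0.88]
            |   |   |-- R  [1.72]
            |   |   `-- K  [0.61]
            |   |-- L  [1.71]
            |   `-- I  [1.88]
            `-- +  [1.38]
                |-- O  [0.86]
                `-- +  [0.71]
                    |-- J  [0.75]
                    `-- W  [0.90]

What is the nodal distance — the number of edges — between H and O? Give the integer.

10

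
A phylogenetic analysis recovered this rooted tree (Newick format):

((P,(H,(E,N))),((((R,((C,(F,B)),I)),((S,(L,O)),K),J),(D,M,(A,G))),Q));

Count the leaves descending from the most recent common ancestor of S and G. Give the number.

14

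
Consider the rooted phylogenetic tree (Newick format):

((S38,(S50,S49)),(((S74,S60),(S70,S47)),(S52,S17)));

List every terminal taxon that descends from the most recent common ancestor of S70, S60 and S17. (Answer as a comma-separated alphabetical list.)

Tracing S70: it sits inside (S70,S47).
Tracing S60: it sits inside (S74,S60).
Tracing S17: it sits inside (S52,S17).
The smallest clade enclosing all 3 is (((S74,S60),(S70,S47)),(S52,S17)); the answer is its 6 terminal taxa in alphabetical order.

S17, S47, S52, S60, S70, S74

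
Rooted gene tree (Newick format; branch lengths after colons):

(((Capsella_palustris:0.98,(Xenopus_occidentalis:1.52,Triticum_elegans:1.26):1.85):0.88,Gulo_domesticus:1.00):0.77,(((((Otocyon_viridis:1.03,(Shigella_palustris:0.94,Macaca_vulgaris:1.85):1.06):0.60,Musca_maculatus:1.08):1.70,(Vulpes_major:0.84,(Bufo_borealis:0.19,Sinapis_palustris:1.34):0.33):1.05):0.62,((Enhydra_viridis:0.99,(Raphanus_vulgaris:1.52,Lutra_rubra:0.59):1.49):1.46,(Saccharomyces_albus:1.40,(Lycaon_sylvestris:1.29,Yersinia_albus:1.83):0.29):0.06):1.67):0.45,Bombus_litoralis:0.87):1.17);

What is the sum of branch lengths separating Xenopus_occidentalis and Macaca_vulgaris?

The path runs Xenopus_occidentalis → … → MRCA → … → Macaca_vulgaris; the MRCA is the root of the tree.
Branch lengths along that path: 1.52 + 1.85 + 0.88 + 0.77 + 1.17 + 0.45 + 0.62 + 1.70 + 0.60 + 1.06 + 1.85 = 12.47.

12.47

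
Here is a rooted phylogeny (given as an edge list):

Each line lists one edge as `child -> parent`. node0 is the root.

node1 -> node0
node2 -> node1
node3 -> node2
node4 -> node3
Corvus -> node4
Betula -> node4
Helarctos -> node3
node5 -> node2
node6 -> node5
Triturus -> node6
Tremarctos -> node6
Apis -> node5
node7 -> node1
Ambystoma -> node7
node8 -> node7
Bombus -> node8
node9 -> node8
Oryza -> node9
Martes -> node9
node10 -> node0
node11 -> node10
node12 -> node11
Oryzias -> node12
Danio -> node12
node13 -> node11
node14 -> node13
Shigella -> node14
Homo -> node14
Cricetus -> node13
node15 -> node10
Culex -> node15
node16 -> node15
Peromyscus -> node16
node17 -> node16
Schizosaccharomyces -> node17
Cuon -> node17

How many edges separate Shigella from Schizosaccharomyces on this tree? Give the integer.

8

The MRCA of Shigella and Schizosaccharomyces is the node subtending (((Oryzias,Danio),((Shigella,Homo),Cricetus)),(Culex,(Peromyscus,(Schizosaccharomyces,Cuon)))).
From Shigella up to that node: 4 branches. From Schizosaccharomyces up to the same node: 4 branches. Total: 4 + 4 = 8.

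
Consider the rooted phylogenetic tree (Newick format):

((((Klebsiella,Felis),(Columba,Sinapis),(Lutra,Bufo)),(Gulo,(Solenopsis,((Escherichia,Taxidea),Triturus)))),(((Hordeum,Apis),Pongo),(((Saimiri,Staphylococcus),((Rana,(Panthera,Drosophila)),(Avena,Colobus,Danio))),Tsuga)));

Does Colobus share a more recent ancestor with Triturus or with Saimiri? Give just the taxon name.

The MRCA of Colobus and Saimiri subtends ((Saimiri,Staphylococcus),((Rana,(Panthera,Drosophila)),(Avena,Colobus,Danio))) (8 taxa).
The MRCA of Colobus and Triturus is the root, subtending the entire tree (23 taxa).
The first is nested inside the second, so Colobus shares a more recent common ancestor with Saimiri.

Saimiri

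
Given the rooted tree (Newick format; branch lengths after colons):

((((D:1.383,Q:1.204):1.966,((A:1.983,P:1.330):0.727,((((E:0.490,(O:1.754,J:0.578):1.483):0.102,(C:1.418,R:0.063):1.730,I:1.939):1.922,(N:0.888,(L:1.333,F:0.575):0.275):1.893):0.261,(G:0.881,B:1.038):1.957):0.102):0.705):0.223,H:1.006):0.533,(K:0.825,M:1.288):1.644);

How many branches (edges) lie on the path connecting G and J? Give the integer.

7

The MRCA of G and J is the node subtending ((((E,(O,J)),(C,R),I),(N,(L,F))),(G,B)).
From G up to that node: 2 branches. From J up to the same node: 5 branches. Total: 2 + 5 = 7.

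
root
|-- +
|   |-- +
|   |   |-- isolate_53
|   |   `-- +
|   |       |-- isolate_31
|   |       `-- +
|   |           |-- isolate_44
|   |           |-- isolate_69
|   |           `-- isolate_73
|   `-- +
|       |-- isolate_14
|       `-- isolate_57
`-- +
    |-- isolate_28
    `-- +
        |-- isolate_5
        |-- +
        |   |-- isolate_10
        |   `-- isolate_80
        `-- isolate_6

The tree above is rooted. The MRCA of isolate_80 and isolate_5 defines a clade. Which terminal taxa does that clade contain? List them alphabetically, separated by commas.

Tracing isolate_80: it sits inside (isolate_10,isolate_80).
Tracing isolate_5: it sits inside (isolate_5,(isolate_10,isolate_80),isolate_6).
The smallest clade enclosing both is (isolate_5,(isolate_10,isolate_80),isolate_6); the answer is its 4 terminal taxa in alphabetical order.

isolate_10, isolate_5, isolate_6, isolate_80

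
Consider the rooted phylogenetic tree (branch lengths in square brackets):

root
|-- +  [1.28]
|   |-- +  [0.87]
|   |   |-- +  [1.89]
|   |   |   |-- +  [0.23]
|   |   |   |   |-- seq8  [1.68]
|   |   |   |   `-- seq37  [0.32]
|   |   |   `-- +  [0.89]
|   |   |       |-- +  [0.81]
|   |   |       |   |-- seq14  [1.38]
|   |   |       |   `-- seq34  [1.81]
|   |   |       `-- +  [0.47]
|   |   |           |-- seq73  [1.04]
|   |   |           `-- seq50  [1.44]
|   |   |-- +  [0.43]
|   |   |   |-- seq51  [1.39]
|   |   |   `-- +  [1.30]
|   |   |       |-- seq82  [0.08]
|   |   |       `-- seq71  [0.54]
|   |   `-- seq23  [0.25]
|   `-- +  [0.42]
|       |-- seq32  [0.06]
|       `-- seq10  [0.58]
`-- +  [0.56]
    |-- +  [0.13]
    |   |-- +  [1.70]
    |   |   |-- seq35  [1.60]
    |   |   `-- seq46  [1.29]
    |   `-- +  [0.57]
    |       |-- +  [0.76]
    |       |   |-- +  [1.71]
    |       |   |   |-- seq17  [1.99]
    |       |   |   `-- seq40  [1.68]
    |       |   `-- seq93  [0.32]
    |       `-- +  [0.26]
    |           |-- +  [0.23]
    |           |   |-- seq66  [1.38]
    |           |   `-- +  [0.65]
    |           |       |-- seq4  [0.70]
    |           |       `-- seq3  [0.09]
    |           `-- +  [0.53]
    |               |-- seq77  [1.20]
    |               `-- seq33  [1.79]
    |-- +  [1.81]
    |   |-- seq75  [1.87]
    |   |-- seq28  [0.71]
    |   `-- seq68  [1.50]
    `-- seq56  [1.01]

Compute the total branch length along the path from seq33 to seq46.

6.14

The path runs seq33 → … → MRCA → … → seq46; the MRCA is the node subtending ((seq35,seq46),(((seq17,seq40),seq93),((seq66,(seq4,seq3)),(seq77,seq33)))).
Branch lengths along that path: 1.79 + 0.53 + 0.26 + 0.57 + 1.70 + 1.29 = 6.14.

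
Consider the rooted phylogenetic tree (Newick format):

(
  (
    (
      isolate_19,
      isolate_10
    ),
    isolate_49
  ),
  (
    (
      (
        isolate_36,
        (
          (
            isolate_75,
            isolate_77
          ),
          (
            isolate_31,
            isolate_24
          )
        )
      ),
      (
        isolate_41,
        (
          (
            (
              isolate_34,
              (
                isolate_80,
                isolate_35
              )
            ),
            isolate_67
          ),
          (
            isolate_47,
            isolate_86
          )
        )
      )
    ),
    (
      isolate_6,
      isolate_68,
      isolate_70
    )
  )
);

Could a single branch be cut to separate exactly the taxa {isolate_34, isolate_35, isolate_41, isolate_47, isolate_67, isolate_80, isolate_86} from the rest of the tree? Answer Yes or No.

Yes

The most recent common ancestor of these taxa subtends (isolate_41,(((isolate_34,(isolate_80,isolate_35)),isolate_67),(isolate_47,isolate_86))).
That clade has exactly 7 tips — every listed taxon and nothing else — so the group is monophyletic.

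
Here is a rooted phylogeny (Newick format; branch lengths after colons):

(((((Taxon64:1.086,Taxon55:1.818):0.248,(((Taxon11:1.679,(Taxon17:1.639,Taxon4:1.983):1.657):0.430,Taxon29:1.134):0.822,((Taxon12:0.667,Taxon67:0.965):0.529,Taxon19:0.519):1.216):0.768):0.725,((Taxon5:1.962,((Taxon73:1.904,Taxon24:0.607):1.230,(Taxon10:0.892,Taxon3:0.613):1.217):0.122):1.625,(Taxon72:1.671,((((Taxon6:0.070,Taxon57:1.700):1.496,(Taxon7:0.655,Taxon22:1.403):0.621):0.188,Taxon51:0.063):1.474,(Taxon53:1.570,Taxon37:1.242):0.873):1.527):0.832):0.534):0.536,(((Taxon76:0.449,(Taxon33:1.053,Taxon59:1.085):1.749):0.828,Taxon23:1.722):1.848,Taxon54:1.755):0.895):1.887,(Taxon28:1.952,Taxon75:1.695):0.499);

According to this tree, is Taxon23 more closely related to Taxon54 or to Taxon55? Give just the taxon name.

Taxon54

The MRCA of Taxon23 and Taxon54 subtends (((Taxon76,(Taxon33,Taxon59)),Taxon23),Taxon54) (5 taxa).
The MRCA of Taxon23 and Taxon55 subtends ((((Taxon64,Taxon55),(((Taxon11,(Taxon17,Taxon4)),Taxon29),((Taxon12,Taxon67),Taxon19))),((Taxon5,((Taxon73,Taxon24),(Taxon10,Taxon3))),(Taxon72,((((Taxon6,Taxon57),(Taxon7,Taxon22)),Taxon51),(Taxon53,Taxon37))))),(((Taxon76,(Taxon33,Taxon59)),Taxon23),Taxon54)) (27 taxa).
The first is nested inside the second, so Taxon23 shares a more recent common ancestor with Taxon54.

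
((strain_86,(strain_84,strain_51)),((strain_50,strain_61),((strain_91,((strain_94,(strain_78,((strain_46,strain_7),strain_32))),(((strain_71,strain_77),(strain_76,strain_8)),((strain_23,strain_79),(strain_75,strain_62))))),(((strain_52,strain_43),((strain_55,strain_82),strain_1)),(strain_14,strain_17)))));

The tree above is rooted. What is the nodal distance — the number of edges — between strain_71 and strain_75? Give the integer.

6

The MRCA of strain_71 and strain_75 is the node subtending (((strain_71,strain_77),(strain_76,strain_8)),((strain_23,strain_79),(strain_75,strain_62))).
From strain_71 up to that node: 3 branches. From strain_75 up to the same node: 3 branches. Total: 3 + 3 = 6.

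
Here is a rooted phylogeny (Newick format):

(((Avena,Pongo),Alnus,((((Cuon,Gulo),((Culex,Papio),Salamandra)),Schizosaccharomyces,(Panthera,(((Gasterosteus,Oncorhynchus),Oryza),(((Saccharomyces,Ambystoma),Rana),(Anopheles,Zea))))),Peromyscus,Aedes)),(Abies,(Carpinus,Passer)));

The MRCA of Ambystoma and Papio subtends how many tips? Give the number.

The MRCA of Ambystoma and Papio is the node subtending (((Cuon,Gulo),((Culex,Papio),Salamandra)),Schizosaccharomyces,(Panthera,(((Gasterosteus,Oncorhynchus),Oryza),(((Saccharomyces,Ambystoma),Rana),(Anopheles,Zea))))).
That clade contains 15 terminal taxa: Ambystoma, Anopheles, Culex, Cuon, Gasterosteus, Gulo, Oncorhynchus, Oryza, Panthera, Papio, Rana, Saccharomyces, Salamandra, Schizosaccharomyces, Zea.

15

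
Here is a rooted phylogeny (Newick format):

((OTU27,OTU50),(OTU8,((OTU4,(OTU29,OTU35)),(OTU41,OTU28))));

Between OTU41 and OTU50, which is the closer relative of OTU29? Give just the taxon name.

The MRCA of OTU29 and OTU41 subtends ((OTU4,(OTU29,OTU35)),(OTU41,OTU28)) (5 taxa).
The MRCA of OTU29 and OTU50 is the root, subtending the entire tree (8 taxa).
The first is nested inside the second, so OTU29 shares a more recent common ancestor with OTU41.

OTU41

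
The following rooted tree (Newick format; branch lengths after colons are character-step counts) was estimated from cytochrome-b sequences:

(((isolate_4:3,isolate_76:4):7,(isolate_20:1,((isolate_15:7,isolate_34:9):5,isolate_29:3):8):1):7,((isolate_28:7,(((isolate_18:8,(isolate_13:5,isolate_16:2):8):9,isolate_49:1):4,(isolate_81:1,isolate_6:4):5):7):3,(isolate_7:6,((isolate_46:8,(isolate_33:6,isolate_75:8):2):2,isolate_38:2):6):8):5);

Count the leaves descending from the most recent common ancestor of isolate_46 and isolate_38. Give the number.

The MRCA of isolate_46 and isolate_38 is the node subtending ((isolate_46,(isolate_33,isolate_75)),isolate_38).
That clade contains 4 terminal taxa: isolate_33, isolate_38, isolate_46, isolate_75.

4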